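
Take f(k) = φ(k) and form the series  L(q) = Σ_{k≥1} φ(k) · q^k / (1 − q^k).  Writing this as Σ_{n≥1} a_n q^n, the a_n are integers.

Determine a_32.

q^32  k|32↦φ(k): 32:16 16:8 8:4 4:2 2:1 1:1  a_32=32

a_32 = 32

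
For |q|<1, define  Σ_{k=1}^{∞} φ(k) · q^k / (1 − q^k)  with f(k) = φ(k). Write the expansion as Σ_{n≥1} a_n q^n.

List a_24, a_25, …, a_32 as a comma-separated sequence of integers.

q^24  k|24↦φ(k): 1:1 2:1 3:2 4:2 6:2 8:4 12:4 24:8  a_24=24
n=25: 25·1 5·5 1·25  φ→[20+4+1]=25
d|26:{26,13,2,1}  Σφ=12+12+1+1=26
[q^27] φ(1)=1,φ(3)=2,φ(9)=6,φ(27)=18 ⇒ 27
[q^28] φ(1)=1,φ(2)=1,φ(4)=2,φ(7)=6,φ(14)=6,φ(28)=12 ⇒ 28
[q^29] φ(1)=1,φ(29)=28 ⇒ 29
n=30: 1·30 2·15 3·10 5·6 6·5 10·3 15·2 30·1  φ→[1+1+2+4+2+4+8+8]=30
q^31  k|31↦φ(k): 31:30 1:1  a_31=31
[q^32] φ(1)=1,φ(2)=1,φ(4)=2,φ(8)=4,φ(16)=8,φ(32)=16 ⇒ 32

24, 25, 26, 27, 28, 29, 30, 31, 32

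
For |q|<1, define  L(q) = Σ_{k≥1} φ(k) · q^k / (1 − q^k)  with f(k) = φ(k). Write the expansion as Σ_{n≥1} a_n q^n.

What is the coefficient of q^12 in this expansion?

d|12:{1,2,3,4,6,12}  Σφ=1+1+2+2+2+4=12

a_12 = 12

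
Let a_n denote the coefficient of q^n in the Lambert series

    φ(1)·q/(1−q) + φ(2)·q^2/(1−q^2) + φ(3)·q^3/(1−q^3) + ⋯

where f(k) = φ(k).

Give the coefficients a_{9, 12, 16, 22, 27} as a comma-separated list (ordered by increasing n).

q^9  k|9↦φ(k): 1:1 3:2 9:6  a_9=9
d|12:{12,6,4,3,2,1}  Σφ=4+2+2+2+1+1=12
q^16  k|16↦φ(k): 16:8 8:4 4:2 2:1 1:1  a_16=16
[q^22] φ(1)=1,φ(2)=1,φ(11)=10,φ(22)=10 ⇒ 22
q^27  k|27↦φ(k): 27:18 9:6 3:2 1:1  a_27=27

9, 12, 16, 22, 27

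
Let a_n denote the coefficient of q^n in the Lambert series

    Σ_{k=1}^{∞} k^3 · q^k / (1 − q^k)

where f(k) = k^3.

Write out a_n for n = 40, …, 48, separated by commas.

d|40:{1,2,4,5,8,10,20,40}  Σf=1+8+64+125+512+1000+8000+64000=73710
n=41: 1·41 41·1  f→[1+68921]=68922
q^42  k|42↦f(k): 42:74088 21:9261 14:2744 7:343 6:216 3:27 2:8 1:1  a_42=86688
n=43: 1·43 43·1  f→[1+79507]=79508
d|44:{1,2,4,11,22,44}  Σf=1+8+64+1331+10648+85184=97236
[q^45] f(45)=91125,f(15)=3375,f(9)=729,f(5)=125,f(3)=27,f(1)=1 ⇒ 95382
d|46:{46,23,2,1}  Σf=97336+12167+8+1=109512
[q^47] f(47)=103823,f(1)=1 ⇒ 103824
[q^48] f(1)=1,f(2)=8,f(3)=27,f(4)=64,f(6)=216,f(8)=512,f(12)=1728,f(16)=4096,f(24)=13824,f(48)=110592 ⇒ 131068

73710, 68922, 86688, 79508, 97236, 95382, 109512, 103824, 131068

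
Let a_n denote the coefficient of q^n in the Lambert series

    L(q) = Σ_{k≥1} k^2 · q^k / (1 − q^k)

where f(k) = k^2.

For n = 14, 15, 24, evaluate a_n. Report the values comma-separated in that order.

[q^14] f(1)=1,f(2)=4,f(7)=49,f(14)=196 ⇒ 250
n=15: 1·15 3·5 5·3 15·1  f→[1+9+25+225]=260
d|24:{24,12,8,6,4,3,2,1}  Σf=576+144+64+36+16+9+4+1=850

250, 260, 850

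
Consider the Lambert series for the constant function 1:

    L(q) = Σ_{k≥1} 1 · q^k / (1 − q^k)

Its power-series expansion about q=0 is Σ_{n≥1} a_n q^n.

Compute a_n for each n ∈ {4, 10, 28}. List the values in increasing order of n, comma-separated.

[q^4] f(1)=1,f(2)=1,f(4)=1 ⇒ 3
q^10  k|10↦f(k): 1:1 2:1 5:1 10:1  a_10=4
q^28  k|28↦f(k): 1:1 2:1 4:1 7:1 14:1 28:1  a_28=6

3, 4, 6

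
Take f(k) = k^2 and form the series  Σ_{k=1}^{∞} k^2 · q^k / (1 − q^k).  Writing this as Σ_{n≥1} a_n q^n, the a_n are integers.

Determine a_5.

a_5 = 26

d|5:{5,1}  Σf=25+1=26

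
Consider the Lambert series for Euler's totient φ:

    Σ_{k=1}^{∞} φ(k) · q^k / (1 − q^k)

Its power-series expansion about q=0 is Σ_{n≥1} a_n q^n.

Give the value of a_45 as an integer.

d|45:{45,15,9,5,3,1}  Σφ=24+8+6+4+2+1=45

a_45 = 45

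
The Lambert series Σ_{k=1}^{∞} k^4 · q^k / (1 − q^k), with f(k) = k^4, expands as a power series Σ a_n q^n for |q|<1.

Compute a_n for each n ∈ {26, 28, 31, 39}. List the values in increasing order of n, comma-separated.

n=26: 26·1 13·2 2·13 1·26  f→[456976+28561+16+1]=485554
d|28:{28,14,7,4,2,1}  Σf=614656+38416+2401+256+16+1=655746
q^31  k|31↦f(k): 1:1 31:923521  a_31=923522
[q^39] f(39)=2313441,f(13)=28561,f(3)=81,f(1)=1 ⇒ 2342084

485554, 655746, 923522, 2342084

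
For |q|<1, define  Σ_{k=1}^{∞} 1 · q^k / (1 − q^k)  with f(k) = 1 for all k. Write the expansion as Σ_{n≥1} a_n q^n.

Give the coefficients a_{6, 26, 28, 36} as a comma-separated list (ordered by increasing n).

4, 4, 6, 9

n=6: 6·1 3·2 2·3 1·6  f→[1+1+1+1]=4
d|26:{1,2,13,26}  Σf=1+1+1+1=4
q^28  k|28↦f(k): 1:1 2:1 4:1 7:1 14:1 28:1  a_28=6
d|36:{36,18,12,9,6,4,3,2,1}  Σf=1+1+1+1+1+1+1+1+1=9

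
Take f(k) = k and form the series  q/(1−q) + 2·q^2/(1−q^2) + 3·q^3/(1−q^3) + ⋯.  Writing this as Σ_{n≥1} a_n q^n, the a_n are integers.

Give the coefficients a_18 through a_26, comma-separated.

[q^18] f(1)=1,f(2)=2,f(3)=3,f(6)=6,f(9)=9,f(18)=18 ⇒ 39
d|19:{19,1}  Σf=19+1=20
n=20: 20·1 10·2 5·4 4·5 2·10 1·20  f→[20+10+5+4+2+1]=42
[q^21] f(1)=1,f(3)=3,f(7)=7,f(21)=21 ⇒ 32
q^22  k|22↦f(k): 22:22 11:11 2:2 1:1  a_22=36
d|23:{1,23}  Σf=1+23=24
[q^24] f(1)=1,f(2)=2,f(3)=3,f(4)=4,f(6)=6,f(8)=8,f(12)=12,f(24)=24 ⇒ 60
q^25  k|25↦f(k): 1:1 5:5 25:25  a_25=31
[q^26] f(26)=26,f(13)=13,f(2)=2,f(1)=1 ⇒ 42

39, 20, 42, 32, 36, 24, 60, 31, 42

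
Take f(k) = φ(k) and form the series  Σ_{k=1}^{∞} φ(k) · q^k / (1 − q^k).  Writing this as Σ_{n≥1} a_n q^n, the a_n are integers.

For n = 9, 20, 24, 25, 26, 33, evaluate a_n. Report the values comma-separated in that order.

q^9  k|9↦φ(k): 9:6 3:2 1:1  a_9=9
n=20: 20·1 10·2 5·4 4·5 2·10 1·20  φ→[8+4+4+2+1+1]=20
q^24  k|24↦φ(k): 1:1 2:1 3:2 4:2 6:2 8:4 12:4 24:8  a_24=24
q^25  k|25↦φ(k): 1:1 5:4 25:20  a_25=25
q^26  k|26↦φ(k): 1:1 2:1 13:12 26:12  a_26=26
n=33: 1·33 3·11 11·3 33·1  φ→[1+2+10+20]=33

9, 20, 24, 25, 26, 33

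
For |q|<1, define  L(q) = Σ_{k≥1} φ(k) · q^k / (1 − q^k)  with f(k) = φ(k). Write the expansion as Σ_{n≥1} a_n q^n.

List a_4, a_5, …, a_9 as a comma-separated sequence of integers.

n=4: 1·4 2·2 4·1  φ→[1+1+2]=4
q^5  k|5↦φ(k): 1:1 5:4  a_5=5
q^6  k|6↦φ(k): 1:1 2:1 3:2 6:2  a_6=6
q^7  k|7↦φ(k): 7:6 1:1  a_7=7
d|8:{1,2,4,8}  Σφ=1+1+2+4=8
[q^9] φ(1)=1,φ(3)=2,φ(9)=6 ⇒ 9

4, 5, 6, 7, 8, 9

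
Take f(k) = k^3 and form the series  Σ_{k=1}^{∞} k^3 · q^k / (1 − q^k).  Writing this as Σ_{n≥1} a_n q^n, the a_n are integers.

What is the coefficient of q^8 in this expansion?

q^8  k|8↦f(k): 8:512 4:64 2:8 1:1  a_8=585

a_8 = 585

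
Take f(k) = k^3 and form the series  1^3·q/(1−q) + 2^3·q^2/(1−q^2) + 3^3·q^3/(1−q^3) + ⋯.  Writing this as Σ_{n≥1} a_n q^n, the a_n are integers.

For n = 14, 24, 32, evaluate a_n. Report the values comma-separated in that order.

q^14  k|14↦f(k): 1:1 2:8 7:343 14:2744  a_14=3096
d|24:{1,2,3,4,6,8,12,24}  Σf=1+8+27+64+216+512+1728+13824=16380
d|32:{1,2,4,8,16,32}  Σf=1+8+64+512+4096+32768=37449

3096, 16380, 37449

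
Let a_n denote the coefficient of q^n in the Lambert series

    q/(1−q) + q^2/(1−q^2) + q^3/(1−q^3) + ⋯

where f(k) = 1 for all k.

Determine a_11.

n=11: 1·11 11·1  f→[1+1]=2

a_11 = 2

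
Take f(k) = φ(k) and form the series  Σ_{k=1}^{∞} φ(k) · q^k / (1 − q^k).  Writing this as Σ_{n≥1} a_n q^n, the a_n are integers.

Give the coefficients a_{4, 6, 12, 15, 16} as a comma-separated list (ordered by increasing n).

n=4: 1·4 2·2 4·1  φ→[1+1+2]=4
[q^6] φ(6)=2,φ(3)=2,φ(2)=1,φ(1)=1 ⇒ 6
q^12  k|12↦φ(k): 12:4 6:2 4:2 3:2 2:1 1:1  a_12=12
d|15:{15,5,3,1}  Σφ=8+4+2+1=15
q^16  k|16↦φ(k): 16:8 8:4 4:2 2:1 1:1  a_16=16

4, 6, 12, 15, 16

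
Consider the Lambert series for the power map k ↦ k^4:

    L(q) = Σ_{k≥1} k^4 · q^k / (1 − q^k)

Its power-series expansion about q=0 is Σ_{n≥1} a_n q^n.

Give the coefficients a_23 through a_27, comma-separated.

[q^23] f(23)=279841,f(1)=1 ⇒ 279842
[q^24] f(24)=331776,f(12)=20736,f(8)=4096,f(6)=1296,f(4)=256,f(3)=81,f(2)=16,f(1)=1 ⇒ 358258
[q^25] f(25)=390625,f(5)=625,f(1)=1 ⇒ 391251
q^26  k|26↦f(k): 1:1 2:16 13:28561 26:456976  a_26=485554
d|27:{1,3,9,27}  Σf=1+81+6561+531441=538084

279842, 358258, 391251, 485554, 538084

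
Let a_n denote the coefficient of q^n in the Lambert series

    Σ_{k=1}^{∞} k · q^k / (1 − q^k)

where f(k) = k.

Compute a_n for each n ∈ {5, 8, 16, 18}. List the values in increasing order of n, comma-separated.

6, 15, 31, 39

d|5:{1,5}  Σf=1+5=6
n=8: 1·8 2·4 4·2 8·1  f→[1+2+4+8]=15
[q^16] f(1)=1,f(2)=2,f(4)=4,f(8)=8,f(16)=16 ⇒ 31
d|18:{18,9,6,3,2,1}  Σf=18+9+6+3+2+1=39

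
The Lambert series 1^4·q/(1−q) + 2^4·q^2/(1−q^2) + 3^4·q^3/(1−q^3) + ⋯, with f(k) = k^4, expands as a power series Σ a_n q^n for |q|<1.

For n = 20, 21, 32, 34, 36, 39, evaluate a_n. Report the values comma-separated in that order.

q^20  k|20↦f(k): 20:160000 10:10000 5:625 4:256 2:16 1:1  a_20=170898
n=21: 1·21 3·7 7·3 21·1  f→[1+81+2401+194481]=196964
n=32: 32·1 16·2 8·4 4·8 2·16 1·32  f→[1048576+65536+4096+256+16+1]=1118481
q^34  k|34↦f(k): 1:1 2:16 17:83521 34:1336336  a_34=1419874
q^36  k|36↦f(k): 1:1 2:16 3:81 4:256 6:1296 9:6561 12:20736 18:104976 36:1679616  a_36=1813539
q^39  k|39↦f(k): 1:1 3:81 13:28561 39:2313441  a_39=2342084

170898, 196964, 1118481, 1419874, 1813539, 2342084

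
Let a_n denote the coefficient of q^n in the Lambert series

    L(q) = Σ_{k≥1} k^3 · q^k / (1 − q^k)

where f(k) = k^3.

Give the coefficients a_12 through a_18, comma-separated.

2044, 2198, 3096, 3528, 4681, 4914, 6813

[q^12] f(1)=1,f(2)=8,f(3)=27,f(4)=64,f(6)=216,f(12)=1728 ⇒ 2044
d|13:{1,13}  Σf=1+2197=2198
d|14:{14,7,2,1}  Σf=2744+343+8+1=3096
[q^15] f(15)=3375,f(5)=125,f(3)=27,f(1)=1 ⇒ 3528
d|16:{16,8,4,2,1}  Σf=4096+512+64+8+1=4681
n=17: 17·1 1·17  f→[4913+1]=4914
[q^18] f(18)=5832,f(9)=729,f(6)=216,f(3)=27,f(2)=8,f(1)=1 ⇒ 6813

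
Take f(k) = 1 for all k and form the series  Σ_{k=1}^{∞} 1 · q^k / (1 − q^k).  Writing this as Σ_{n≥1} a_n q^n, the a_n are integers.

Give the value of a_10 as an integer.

d|10:{10,5,2,1}  Σf=1+1+1+1=4

a_10 = 4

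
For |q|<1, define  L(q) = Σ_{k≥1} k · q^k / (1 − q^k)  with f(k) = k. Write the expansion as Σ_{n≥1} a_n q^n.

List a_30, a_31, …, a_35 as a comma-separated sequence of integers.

72, 32, 63, 48, 54, 48

n=30: 30·1 15·2 10·3 6·5 5·6 3·10 2·15 1·30  f→[30+15+10+6+5+3+2+1]=72
[q^31] f(1)=1,f(31)=31 ⇒ 32
[q^32] f(32)=32,f(16)=16,f(8)=8,f(4)=4,f(2)=2,f(1)=1 ⇒ 63
q^33  k|33↦f(k): 33:33 11:11 3:3 1:1  a_33=48
[q^34] f(34)=34,f(17)=17,f(2)=2,f(1)=1 ⇒ 54
d|35:{1,5,7,35}  Σf=1+5+7+35=48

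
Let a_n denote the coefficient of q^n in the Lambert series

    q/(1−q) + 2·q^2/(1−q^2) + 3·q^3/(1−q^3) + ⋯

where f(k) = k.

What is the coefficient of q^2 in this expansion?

d|2:{1,2}  Σf=1+2=3

a_2 = 3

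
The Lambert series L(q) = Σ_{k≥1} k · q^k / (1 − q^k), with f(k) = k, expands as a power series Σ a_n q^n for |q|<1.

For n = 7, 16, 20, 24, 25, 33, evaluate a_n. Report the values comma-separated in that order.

8, 31, 42, 60, 31, 48

n=7: 7·1 1·7  f→[7+1]=8
q^16  k|16↦f(k): 1:1 2:2 4:4 8:8 16:16  a_16=31
[q^20] f(20)=20,f(10)=10,f(5)=5,f(4)=4,f(2)=2,f(1)=1 ⇒ 42
q^24  k|24↦f(k): 1:1 2:2 3:3 4:4 6:6 8:8 12:12 24:24  a_24=60
d|25:{1,5,25}  Σf=1+5+25=31
n=33: 33·1 11·3 3·11 1·33  f→[33+11+3+1]=48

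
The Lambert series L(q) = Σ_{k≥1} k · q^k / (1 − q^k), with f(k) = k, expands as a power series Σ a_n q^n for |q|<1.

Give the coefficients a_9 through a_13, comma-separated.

n=9: 9·1 3·3 1·9  f→[9+3+1]=13
q^10  k|10↦f(k): 10:10 5:5 2:2 1:1  a_10=18
d|11:{1,11}  Σf=1+11=12
n=12: 12·1 6·2 4·3 3·4 2·6 1·12  f→[12+6+4+3+2+1]=28
q^13  k|13↦f(k): 1:1 13:13  a_13=14

13, 18, 12, 28, 14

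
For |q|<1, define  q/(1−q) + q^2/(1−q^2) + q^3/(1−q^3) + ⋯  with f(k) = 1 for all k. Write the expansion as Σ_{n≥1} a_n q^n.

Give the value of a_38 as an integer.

[q^38] f(38)=1,f(19)=1,f(2)=1,f(1)=1 ⇒ 4

a_38 = 4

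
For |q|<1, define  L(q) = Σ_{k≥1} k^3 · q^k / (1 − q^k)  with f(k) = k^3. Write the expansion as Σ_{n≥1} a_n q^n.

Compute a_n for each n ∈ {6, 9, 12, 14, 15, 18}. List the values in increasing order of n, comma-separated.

252, 757, 2044, 3096, 3528, 6813

[q^6] f(6)=216,f(3)=27,f(2)=8,f(1)=1 ⇒ 252
[q^9] f(9)=729,f(3)=27,f(1)=1 ⇒ 757
q^12  k|12↦f(k): 1:1 2:8 3:27 4:64 6:216 12:1728  a_12=2044
d|14:{14,7,2,1}  Σf=2744+343+8+1=3096
q^15  k|15↦f(k): 15:3375 5:125 3:27 1:1  a_15=3528
[q^18] f(1)=1,f(2)=8,f(3)=27,f(6)=216,f(9)=729,f(18)=5832 ⇒ 6813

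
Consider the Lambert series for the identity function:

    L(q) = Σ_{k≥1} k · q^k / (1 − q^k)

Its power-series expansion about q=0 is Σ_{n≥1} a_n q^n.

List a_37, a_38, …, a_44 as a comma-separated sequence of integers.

[q^37] f(1)=1,f(37)=37 ⇒ 38
[q^38] f(1)=1,f(2)=2,f(19)=19,f(38)=38 ⇒ 60
q^39  k|39↦f(k): 39:39 13:13 3:3 1:1  a_39=56
d|40:{40,20,10,8,5,4,2,1}  Σf=40+20+10+8+5+4+2+1=90
q^41  k|41↦f(k): 41:41 1:1  a_41=42
d|42:{42,21,14,7,6,3,2,1}  Σf=42+21+14+7+6+3+2+1=96
d|43:{43,1}  Σf=43+1=44
q^44  k|44↦f(k): 44:44 22:22 11:11 4:4 2:2 1:1  a_44=84

38, 60, 56, 90, 42, 96, 44, 84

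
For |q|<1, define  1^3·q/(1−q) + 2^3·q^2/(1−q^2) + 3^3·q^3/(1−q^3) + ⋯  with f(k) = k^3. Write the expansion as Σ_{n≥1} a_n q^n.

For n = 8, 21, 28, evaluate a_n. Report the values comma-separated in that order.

585, 9632, 25112

n=8: 8·1 4·2 2·4 1·8  f→[512+64+8+1]=585
n=21: 21·1 7·3 3·7 1·21  f→[9261+343+27+1]=9632
d|28:{1,2,4,7,14,28}  Σf=1+8+64+343+2744+21952=25112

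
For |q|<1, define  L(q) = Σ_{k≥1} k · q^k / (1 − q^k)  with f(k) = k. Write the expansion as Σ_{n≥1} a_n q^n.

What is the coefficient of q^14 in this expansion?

a_14 = 24

d|14:{14,7,2,1}  Σf=14+7+2+1=24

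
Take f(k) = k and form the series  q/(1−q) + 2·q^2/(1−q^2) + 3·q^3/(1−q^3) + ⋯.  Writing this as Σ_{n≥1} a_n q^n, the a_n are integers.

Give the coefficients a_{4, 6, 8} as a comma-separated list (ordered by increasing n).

7, 12, 15

q^4  k|4↦f(k): 1:1 2:2 4:4  a_4=7
n=6: 1·6 2·3 3·2 6·1  f→[1+2+3+6]=12
n=8: 1·8 2·4 4·2 8·1  f→[1+2+4+8]=15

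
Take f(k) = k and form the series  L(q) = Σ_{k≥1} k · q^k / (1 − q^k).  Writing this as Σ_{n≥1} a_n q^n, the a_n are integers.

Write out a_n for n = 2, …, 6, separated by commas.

q^2  k|2↦f(k): 2:2 1:1  a_2=3
[q^3] f(1)=1,f(3)=3 ⇒ 4
d|4:{1,2,4}  Σf=1+2+4=7
n=5: 1·5 5·1  f→[1+5]=6
n=6: 6·1 3·2 2·3 1·6  f→[6+3+2+1]=12

3, 4, 7, 6, 12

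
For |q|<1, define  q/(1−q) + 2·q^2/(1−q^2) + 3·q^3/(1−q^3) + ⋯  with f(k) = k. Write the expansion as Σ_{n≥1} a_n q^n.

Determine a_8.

a_8 = 15

n=8: 1·8 2·4 4·2 8·1  f→[1+2+4+8]=15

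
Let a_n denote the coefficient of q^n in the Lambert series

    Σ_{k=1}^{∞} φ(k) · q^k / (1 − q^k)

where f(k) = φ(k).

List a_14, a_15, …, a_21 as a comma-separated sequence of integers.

d|14:{1,2,7,14}  Σφ=1+1+6+6=14
n=15: 15·1 5·3 3·5 1·15  φ→[8+4+2+1]=15
[q^16] φ(1)=1,φ(2)=1,φ(4)=2,φ(8)=4,φ(16)=8 ⇒ 16
[q^17] φ(1)=1,φ(17)=16 ⇒ 17
[q^18] φ(18)=6,φ(9)=6,φ(6)=2,φ(3)=2,φ(2)=1,φ(1)=1 ⇒ 18
d|19:{19,1}  Σφ=18+1=19
d|20:{20,10,5,4,2,1}  Σφ=8+4+4+2+1+1=20
q^21  k|21↦φ(k): 21:12 7:6 3:2 1:1  a_21=21

14, 15, 16, 17, 18, 19, 20, 21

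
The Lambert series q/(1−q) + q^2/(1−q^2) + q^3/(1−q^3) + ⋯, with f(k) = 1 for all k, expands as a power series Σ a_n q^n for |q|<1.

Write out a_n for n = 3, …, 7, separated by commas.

2, 3, 2, 4, 2

q^3  k|3↦f(k): 3:1 1:1  a_3=2
d|4:{4,2,1}  Σf=1+1+1=3
[q^5] f(5)=1,f(1)=1 ⇒ 2
n=6: 6·1 3·2 2·3 1·6  f→[1+1+1+1]=4
d|7:{1,7}  Σf=1+1=2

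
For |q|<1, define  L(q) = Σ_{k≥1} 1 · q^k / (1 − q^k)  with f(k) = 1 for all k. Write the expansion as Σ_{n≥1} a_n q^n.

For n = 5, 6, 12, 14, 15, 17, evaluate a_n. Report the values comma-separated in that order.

q^5  k|5↦f(k): 5:1 1:1  a_5=2
d|6:{6,3,2,1}  Σf=1+1+1+1=4
q^12  k|12↦f(k): 1:1 2:1 3:1 4:1 6:1 12:1  a_12=6
n=14: 1·14 2·7 7·2 14·1  f→[1+1+1+1]=4
q^15  k|15↦f(k): 15:1 5:1 3:1 1:1  a_15=4
d|17:{17,1}  Σf=1+1=2

2, 4, 6, 4, 4, 2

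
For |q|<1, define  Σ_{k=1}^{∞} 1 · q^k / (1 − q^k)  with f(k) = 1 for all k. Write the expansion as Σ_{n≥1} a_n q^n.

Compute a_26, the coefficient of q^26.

d|26:{1,2,13,26}  Σf=1+1+1+1=4

a_26 = 4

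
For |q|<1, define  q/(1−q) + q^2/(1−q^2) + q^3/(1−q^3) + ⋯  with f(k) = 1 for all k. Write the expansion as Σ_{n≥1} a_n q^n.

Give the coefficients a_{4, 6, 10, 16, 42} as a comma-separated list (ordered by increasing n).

3, 4, 4, 5, 8

d|4:{4,2,1}  Σf=1+1+1=3
n=6: 6·1 3·2 2·3 1·6  f→[1+1+1+1]=4
d|10:{1,2,5,10}  Σf=1+1+1+1=4
[q^16] f(1)=1,f(2)=1,f(4)=1,f(8)=1,f(16)=1 ⇒ 5
q^42  k|42↦f(k): 42:1 21:1 14:1 7:1 6:1 3:1 2:1 1:1  a_42=8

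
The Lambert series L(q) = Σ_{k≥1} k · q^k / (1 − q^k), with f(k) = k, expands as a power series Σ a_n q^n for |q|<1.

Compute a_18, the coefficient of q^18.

n=18: 18·1 9·2 6·3 3·6 2·9 1·18  f→[18+9+6+3+2+1]=39

a_18 = 39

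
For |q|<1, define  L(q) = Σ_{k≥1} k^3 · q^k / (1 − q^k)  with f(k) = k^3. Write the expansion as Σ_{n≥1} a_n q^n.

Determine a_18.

a_18 = 6813

q^18  k|18↦f(k): 1:1 2:8 3:27 6:216 9:729 18:5832  a_18=6813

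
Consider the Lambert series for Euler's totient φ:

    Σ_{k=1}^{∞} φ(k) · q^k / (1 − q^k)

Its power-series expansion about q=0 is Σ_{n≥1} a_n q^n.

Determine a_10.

d|10:{10,5,2,1}  Σφ=4+4+1+1=10

a_10 = 10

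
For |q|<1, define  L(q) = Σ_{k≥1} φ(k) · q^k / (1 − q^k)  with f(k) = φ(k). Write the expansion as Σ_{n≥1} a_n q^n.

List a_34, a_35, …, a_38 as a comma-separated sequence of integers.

d|34:{1,2,17,34}  Σφ=1+1+16+16=34
n=35: 1·35 5·7 7·5 35·1  φ→[1+4+6+24]=35
[q^36] φ(36)=12,φ(18)=6,φ(12)=4,φ(9)=6,φ(6)=2,φ(4)=2,φ(3)=2,φ(2)=1,φ(1)=1 ⇒ 36
[q^37] φ(1)=1,φ(37)=36 ⇒ 37
n=38: 1·38 2·19 19·2 38·1  φ→[1+1+18+18]=38

34, 35, 36, 37, 38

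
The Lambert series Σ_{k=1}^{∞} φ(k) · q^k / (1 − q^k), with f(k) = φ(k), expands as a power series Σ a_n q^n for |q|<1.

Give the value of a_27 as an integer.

q^27  k|27↦φ(k): 1:1 3:2 9:6 27:18  a_27=27

a_27 = 27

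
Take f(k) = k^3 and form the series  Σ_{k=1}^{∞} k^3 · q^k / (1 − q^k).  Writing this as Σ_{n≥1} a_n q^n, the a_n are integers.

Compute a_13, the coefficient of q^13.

a_13 = 2198

q^13  k|13↦f(k): 13:2197 1:1  a_13=2198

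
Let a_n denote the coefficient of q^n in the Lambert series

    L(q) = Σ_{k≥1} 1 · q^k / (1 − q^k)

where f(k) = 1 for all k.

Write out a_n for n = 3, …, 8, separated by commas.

2, 3, 2, 4, 2, 4

[q^3] f(1)=1,f(3)=1 ⇒ 2
[q^4] f(4)=1,f(2)=1,f(1)=1 ⇒ 3
q^5  k|5↦f(k): 1:1 5:1  a_5=2
[q^6] f(6)=1,f(3)=1,f(2)=1,f(1)=1 ⇒ 4
n=7: 7·1 1·7  f→[1+1]=2
q^8  k|8↦f(k): 8:1 4:1 2:1 1:1  a_8=4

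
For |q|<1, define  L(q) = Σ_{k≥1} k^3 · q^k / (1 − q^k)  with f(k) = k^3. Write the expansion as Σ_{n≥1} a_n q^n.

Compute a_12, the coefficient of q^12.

a_12 = 2044

n=12: 12·1 6·2 4·3 3·4 2·6 1·12  f→[1728+216+64+27+8+1]=2044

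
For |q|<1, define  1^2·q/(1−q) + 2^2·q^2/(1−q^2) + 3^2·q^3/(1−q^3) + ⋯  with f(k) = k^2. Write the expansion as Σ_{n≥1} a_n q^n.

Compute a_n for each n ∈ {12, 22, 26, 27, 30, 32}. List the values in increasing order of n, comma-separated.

d|12:{12,6,4,3,2,1}  Σf=144+36+16+9+4+1=210
n=22: 1·22 2·11 11·2 22·1  f→[1+4+121+484]=610
d|26:{1,2,13,26}  Σf=1+4+169+676=850
n=27: 27·1 9·3 3·9 1·27  f→[729+81+9+1]=820
n=30: 1·30 2·15 3·10 5·6 6·5 10·3 15·2 30·1  f→[1+4+9+25+36+100+225+900]=1300
q^32  k|32↦f(k): 1:1 2:4 4:16 8:64 16:256 32:1024  a_32=1365

210, 610, 850, 820, 1300, 1365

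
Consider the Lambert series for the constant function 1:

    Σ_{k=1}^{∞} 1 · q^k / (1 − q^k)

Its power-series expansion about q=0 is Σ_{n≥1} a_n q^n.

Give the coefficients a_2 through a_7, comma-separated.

[q^2] f(2)=1,f(1)=1 ⇒ 2
d|3:{3,1}  Σf=1+1=2
[q^4] f(1)=1,f(2)=1,f(4)=1 ⇒ 3
q^5  k|5↦f(k): 1:1 5:1  a_5=2
[q^6] f(1)=1,f(2)=1,f(3)=1,f(6)=1 ⇒ 4
q^7  k|7↦f(k): 7:1 1:1  a_7=2

2, 2, 3, 2, 4, 2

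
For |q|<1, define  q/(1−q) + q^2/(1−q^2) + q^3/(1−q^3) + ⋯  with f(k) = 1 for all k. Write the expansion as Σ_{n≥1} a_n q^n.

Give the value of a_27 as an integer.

a_27 = 4

n=27: 1·27 3·9 9·3 27·1  f→[1+1+1+1]=4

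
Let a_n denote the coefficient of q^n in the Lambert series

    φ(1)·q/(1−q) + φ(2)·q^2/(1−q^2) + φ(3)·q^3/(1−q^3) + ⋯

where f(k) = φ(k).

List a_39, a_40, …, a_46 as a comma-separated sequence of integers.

n=39: 39·1 13·3 3·13 1·39  φ→[24+12+2+1]=39
n=40: 40·1 20·2 10·4 8·5 5·8 4·10 2·20 1·40  φ→[16+8+4+4+4+2+1+1]=40
q^41  k|41↦φ(k): 41:40 1:1  a_41=41
[q^42] φ(1)=1,φ(2)=1,φ(3)=2,φ(6)=2,φ(7)=6,φ(14)=6,φ(21)=12,φ(42)=12 ⇒ 42
n=43: 43·1 1·43  φ→[42+1]=43
q^44  k|44↦φ(k): 44:20 22:10 11:10 4:2 2:1 1:1  a_44=44
d|45:{1,3,5,9,15,45}  Σφ=1+2+4+6+8+24=45
q^46  k|46↦φ(k): 46:22 23:22 2:1 1:1  a_46=46

39, 40, 41, 42, 43, 44, 45, 46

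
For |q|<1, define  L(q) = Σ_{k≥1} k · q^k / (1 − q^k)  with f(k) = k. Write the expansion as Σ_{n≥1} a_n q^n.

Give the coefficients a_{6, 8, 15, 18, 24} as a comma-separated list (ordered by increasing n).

12, 15, 24, 39, 60

d|6:{1,2,3,6}  Σf=1+2+3+6=12
n=8: 8·1 4·2 2·4 1·8  f→[8+4+2+1]=15
q^15  k|15↦f(k): 15:15 5:5 3:3 1:1  a_15=24
[q^18] f(18)=18,f(9)=9,f(6)=6,f(3)=3,f(2)=2,f(1)=1 ⇒ 39
[q^24] f(1)=1,f(2)=2,f(3)=3,f(4)=4,f(6)=6,f(8)=8,f(12)=12,f(24)=24 ⇒ 60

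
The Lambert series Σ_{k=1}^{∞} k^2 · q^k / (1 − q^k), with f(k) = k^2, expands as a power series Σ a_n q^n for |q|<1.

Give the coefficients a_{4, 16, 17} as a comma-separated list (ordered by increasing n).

21, 341, 290

[q^4] f(4)=16,f(2)=4,f(1)=1 ⇒ 21
q^16  k|16↦f(k): 16:256 8:64 4:16 2:4 1:1  a_16=341
d|17:{1,17}  Σf=1+289=290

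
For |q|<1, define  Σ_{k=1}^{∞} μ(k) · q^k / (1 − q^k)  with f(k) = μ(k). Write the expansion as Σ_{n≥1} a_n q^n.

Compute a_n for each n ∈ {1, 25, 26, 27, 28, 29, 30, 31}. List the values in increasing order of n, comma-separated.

1, 0, 0, 0, 0, 0, 0, 0

[q^1] μ(1)=1 ⇒ 1
d|25:{1,5,25}  Σμ=1+(-1)+0=0
n=26: 26·1 13·2 2·13 1·26  μ→[1+(-1)+(-1)+1]=0
q^27  k|27↦μ(k): 1:1 3:-1 9:0 27:0  a_27=0
n=28: 28·1 14·2 7·4 4·7 2·14 1·28  μ→[0+1+(-1)+0+(-1)+1]=0
d|29:{29,1}  Σμ=(-1)+1=0
[q^30] μ(30)=-1,μ(15)=1,μ(10)=1,μ(6)=1,μ(5)=-1,μ(3)=-1,μ(2)=-1,μ(1)=1 ⇒ 0
n=31: 31·1 1·31  μ→[(-1)+1]=0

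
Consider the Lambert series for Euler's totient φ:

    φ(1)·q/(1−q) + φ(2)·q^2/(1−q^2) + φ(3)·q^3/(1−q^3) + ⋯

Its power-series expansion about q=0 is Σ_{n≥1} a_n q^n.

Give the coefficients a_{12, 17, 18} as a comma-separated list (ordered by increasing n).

q^12  k|12↦φ(k): 12:4 6:2 4:2 3:2 2:1 1:1  a_12=12
q^17  k|17↦φ(k): 1:1 17:16  a_17=17
q^18  k|18↦φ(k): 1:1 2:1 3:2 6:2 9:6 18:6  a_18=18

12, 17, 18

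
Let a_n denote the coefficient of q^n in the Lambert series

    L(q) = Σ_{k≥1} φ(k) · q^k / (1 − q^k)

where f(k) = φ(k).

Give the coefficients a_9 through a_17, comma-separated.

d|9:{1,3,9}  Σφ=1+2+6=9
q^10  k|10↦φ(k): 10:4 5:4 2:1 1:1  a_10=10
n=11: 1·11 11·1  φ→[1+10]=11
d|12:{1,2,3,4,6,12}  Σφ=1+1+2+2+2+4=12
[q^13] φ(13)=12,φ(1)=1 ⇒ 13
q^14  k|14↦φ(k): 14:6 7:6 2:1 1:1  a_14=14
[q^15] φ(1)=1,φ(3)=2,φ(5)=4,φ(15)=8 ⇒ 15
d|16:{16,8,4,2,1}  Σφ=8+4+2+1+1=16
n=17: 17·1 1·17  φ→[16+1]=17

9, 10, 11, 12, 13, 14, 15, 16, 17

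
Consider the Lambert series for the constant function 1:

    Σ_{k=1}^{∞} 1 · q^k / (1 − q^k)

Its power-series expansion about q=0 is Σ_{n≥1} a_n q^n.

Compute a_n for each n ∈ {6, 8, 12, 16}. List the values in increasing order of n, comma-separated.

4, 4, 6, 5

n=6: 1·6 2·3 3·2 6·1  f→[1+1+1+1]=4
d|8:{1,2,4,8}  Σf=1+1+1+1=4
n=12: 12·1 6·2 4·3 3·4 2·6 1·12  f→[1+1+1+1+1+1]=6
[q^16] f(1)=1,f(2)=1,f(4)=1,f(8)=1,f(16)=1 ⇒ 5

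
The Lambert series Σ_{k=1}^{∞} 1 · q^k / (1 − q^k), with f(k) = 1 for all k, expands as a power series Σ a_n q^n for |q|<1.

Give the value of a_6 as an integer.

a_6 = 4

n=6: 1·6 2·3 3·2 6·1  f→[1+1+1+1]=4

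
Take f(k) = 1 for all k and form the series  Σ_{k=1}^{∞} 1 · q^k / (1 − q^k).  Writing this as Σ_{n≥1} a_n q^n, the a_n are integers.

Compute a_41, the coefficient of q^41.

a_41 = 2

d|41:{1,41}  Σf=1+1=2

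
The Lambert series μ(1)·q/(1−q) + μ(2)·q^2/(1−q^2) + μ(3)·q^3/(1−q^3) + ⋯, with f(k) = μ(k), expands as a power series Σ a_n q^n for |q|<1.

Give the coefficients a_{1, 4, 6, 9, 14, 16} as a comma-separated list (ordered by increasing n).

1, 0, 0, 0, 0, 0

d|1:{1}  Σμ=1=1
[q^4] μ(1)=1,μ(2)=-1,μ(4)=0 ⇒ 0
d|6:{6,3,2,1}  Σμ=1+(-1)+(-1)+1=0
d|9:{9,3,1}  Σμ=0+(-1)+1=0
n=14: 1·14 2·7 7·2 14·1  μ→[1+(-1)+(-1)+1]=0
q^16  k|16↦μ(k): 16:0 8:0 4:0 2:-1 1:1  a_16=0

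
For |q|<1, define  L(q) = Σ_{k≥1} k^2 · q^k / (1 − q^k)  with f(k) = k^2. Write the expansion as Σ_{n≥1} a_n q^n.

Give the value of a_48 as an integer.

[q^48] f(48)=2304,f(24)=576,f(16)=256,f(12)=144,f(8)=64,f(6)=36,f(4)=16,f(3)=9,f(2)=4,f(1)=1 ⇒ 3410

a_48 = 3410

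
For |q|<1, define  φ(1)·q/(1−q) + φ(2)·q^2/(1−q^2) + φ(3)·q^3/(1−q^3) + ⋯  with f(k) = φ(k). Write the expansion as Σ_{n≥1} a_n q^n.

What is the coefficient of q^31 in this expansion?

[q^31] φ(1)=1,φ(31)=30 ⇒ 31

a_31 = 31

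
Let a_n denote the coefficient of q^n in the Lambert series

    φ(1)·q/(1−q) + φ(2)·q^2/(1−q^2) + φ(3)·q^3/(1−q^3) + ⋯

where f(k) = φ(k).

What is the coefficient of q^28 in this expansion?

q^28  k|28↦φ(k): 28:12 14:6 7:6 4:2 2:1 1:1  a_28=28

a_28 = 28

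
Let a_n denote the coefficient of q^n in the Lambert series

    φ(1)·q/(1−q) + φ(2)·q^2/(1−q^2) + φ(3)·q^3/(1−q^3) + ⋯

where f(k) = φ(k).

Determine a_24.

[q^24] φ(24)=8,φ(12)=4,φ(8)=4,φ(6)=2,φ(4)=2,φ(3)=2,φ(2)=1,φ(1)=1 ⇒ 24

a_24 = 24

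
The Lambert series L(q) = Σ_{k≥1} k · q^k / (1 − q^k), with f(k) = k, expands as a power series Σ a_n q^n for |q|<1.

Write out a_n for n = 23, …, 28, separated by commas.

24, 60, 31, 42, 40, 56

q^23  k|23↦f(k): 23:23 1:1  a_23=24
n=24: 1·24 2·12 3·8 4·6 6·4 8·3 12·2 24·1  f→[1+2+3+4+6+8+12+24]=60
q^25  k|25↦f(k): 1:1 5:5 25:25  a_25=31
n=26: 1·26 2·13 13·2 26·1  f→[1+2+13+26]=42
n=27: 27·1 9·3 3·9 1·27  f→[27+9+3+1]=40
n=28: 1·28 2·14 4·7 7·4 14·2 28·1  f→[1+2+4+7+14+28]=56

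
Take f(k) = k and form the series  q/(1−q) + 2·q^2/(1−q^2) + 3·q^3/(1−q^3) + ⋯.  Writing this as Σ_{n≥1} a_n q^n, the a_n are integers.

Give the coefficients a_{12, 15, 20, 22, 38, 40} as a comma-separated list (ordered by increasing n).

[q^12] f(12)=12,f(6)=6,f(4)=4,f(3)=3,f(2)=2,f(1)=1 ⇒ 28
[q^15] f(1)=1,f(3)=3,f(5)=5,f(15)=15 ⇒ 24
q^20  k|20↦f(k): 20:20 10:10 5:5 4:4 2:2 1:1  a_20=42
d|22:{22,11,2,1}  Σf=22+11+2+1=36
d|38:{1,2,19,38}  Σf=1+2+19+38=60
n=40: 1·40 2·20 4·10 5·8 8·5 10·4 20·2 40·1  f→[1+2+4+5+8+10+20+40]=90

28, 24, 42, 36, 60, 90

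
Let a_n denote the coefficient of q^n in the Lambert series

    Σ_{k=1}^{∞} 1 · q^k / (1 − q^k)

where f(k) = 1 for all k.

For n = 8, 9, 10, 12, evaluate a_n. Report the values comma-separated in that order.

4, 3, 4, 6

d|8:{8,4,2,1}  Σf=1+1+1+1=4
[q^9] f(1)=1,f(3)=1,f(9)=1 ⇒ 3
q^10  k|10↦f(k): 10:1 5:1 2:1 1:1  a_10=4
n=12: 1·12 2·6 3·4 4·3 6·2 12·1  f→[1+1+1+1+1+1]=6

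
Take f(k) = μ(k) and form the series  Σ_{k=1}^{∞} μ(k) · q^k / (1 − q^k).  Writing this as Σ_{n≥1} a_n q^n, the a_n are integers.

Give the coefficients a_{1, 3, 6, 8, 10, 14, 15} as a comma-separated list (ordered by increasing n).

d|1:{1}  Σμ=1=1
n=3: 1·3 3·1  μ→[1+(-1)]=0
q^6  k|6↦μ(k): 1:1 2:-1 3:-1 6:1  a_6=0
q^8  k|8↦μ(k): 1:1 2:-1 4:0 8:0  a_8=0
d|10:{10,5,2,1}  Σμ=1+(-1)+(-1)+1=0
d|14:{14,7,2,1}  Σμ=1+(-1)+(-1)+1=0
[q^15] μ(1)=1,μ(3)=-1,μ(5)=-1,μ(15)=1 ⇒ 0

1, 0, 0, 0, 0, 0, 0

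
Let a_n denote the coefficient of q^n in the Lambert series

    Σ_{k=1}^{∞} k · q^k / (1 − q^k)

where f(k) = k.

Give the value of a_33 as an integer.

a_33 = 48

q^33  k|33↦f(k): 33:33 11:11 3:3 1:1  a_33=48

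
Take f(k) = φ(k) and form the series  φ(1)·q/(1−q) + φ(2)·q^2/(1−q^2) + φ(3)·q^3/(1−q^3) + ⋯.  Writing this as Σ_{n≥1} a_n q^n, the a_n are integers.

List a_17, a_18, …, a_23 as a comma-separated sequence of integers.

n=17: 1·17 17·1  φ→[1+16]=17
[q^18] φ(1)=1,φ(2)=1,φ(3)=2,φ(6)=2,φ(9)=6,φ(18)=6 ⇒ 18
n=19: 1·19 19·1  φ→[1+18]=19
d|20:{20,10,5,4,2,1}  Σφ=8+4+4+2+1+1=20
[q^21] φ(1)=1,φ(3)=2,φ(7)=6,φ(21)=12 ⇒ 21
q^22  k|22↦φ(k): 22:10 11:10 2:1 1:1  a_22=22
d|23:{1,23}  Σφ=1+22=23

17, 18, 19, 20, 21, 22, 23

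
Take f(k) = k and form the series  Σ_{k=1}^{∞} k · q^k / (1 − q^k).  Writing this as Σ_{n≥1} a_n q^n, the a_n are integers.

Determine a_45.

n=45: 45·1 15·3 9·5 5·9 3·15 1·45  f→[45+15+9+5+3+1]=78

a_45 = 78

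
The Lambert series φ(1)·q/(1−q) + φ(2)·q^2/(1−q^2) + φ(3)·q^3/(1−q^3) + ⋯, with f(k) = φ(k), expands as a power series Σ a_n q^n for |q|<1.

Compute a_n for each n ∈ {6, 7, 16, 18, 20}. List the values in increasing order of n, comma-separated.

[q^6] φ(1)=1,φ(2)=1,φ(3)=2,φ(6)=2 ⇒ 6
n=7: 1·7 7·1  φ→[1+6]=7
d|16:{16,8,4,2,1}  Σφ=8+4+2+1+1=16
[q^18] φ(18)=6,φ(9)=6,φ(6)=2,φ(3)=2,φ(2)=1,φ(1)=1 ⇒ 18
d|20:{1,2,4,5,10,20}  Σφ=1+1+2+4+4+8=20

6, 7, 16, 18, 20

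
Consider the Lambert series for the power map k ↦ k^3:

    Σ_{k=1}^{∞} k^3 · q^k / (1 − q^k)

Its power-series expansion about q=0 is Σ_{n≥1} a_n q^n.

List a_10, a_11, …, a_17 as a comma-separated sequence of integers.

d|10:{1,2,5,10}  Σf=1+8+125+1000=1134
d|11:{11,1}  Σf=1331+1=1332
d|12:{12,6,4,3,2,1}  Σf=1728+216+64+27+8+1=2044
n=13: 13·1 1·13  f→[2197+1]=2198
[q^14] f(1)=1,f(2)=8,f(7)=343,f(14)=2744 ⇒ 3096
d|15:{1,3,5,15}  Σf=1+27+125+3375=3528
d|16:{16,8,4,2,1}  Σf=4096+512+64+8+1=4681
q^17  k|17↦f(k): 17:4913 1:1  a_17=4914

1134, 1332, 2044, 2198, 3096, 3528, 4681, 4914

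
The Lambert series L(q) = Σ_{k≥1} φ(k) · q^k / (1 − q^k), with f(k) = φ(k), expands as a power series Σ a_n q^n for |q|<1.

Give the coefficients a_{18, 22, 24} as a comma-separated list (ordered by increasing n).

n=18: 18·1 9·2 6·3 3·6 2·9 1·18  φ→[6+6+2+2+1+1]=18
q^22  k|22↦φ(k): 22:10 11:10 2:1 1:1  a_22=22
[q^24] φ(1)=1,φ(2)=1,φ(3)=2,φ(4)=2,φ(6)=2,φ(8)=4,φ(12)=4,φ(24)=8 ⇒ 24

18, 22, 24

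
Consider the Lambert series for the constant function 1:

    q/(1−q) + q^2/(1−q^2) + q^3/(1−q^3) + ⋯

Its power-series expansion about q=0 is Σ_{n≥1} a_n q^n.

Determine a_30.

a_30 = 8

d|30:{1,2,3,5,6,10,15,30}  Σf=1+1+1+1+1+1+1+1=8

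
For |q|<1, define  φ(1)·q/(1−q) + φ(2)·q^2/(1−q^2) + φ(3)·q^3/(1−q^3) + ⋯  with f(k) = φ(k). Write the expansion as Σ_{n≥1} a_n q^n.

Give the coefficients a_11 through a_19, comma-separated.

q^11  k|11↦φ(k): 11:10 1:1  a_11=11
q^12  k|12↦φ(k): 12:4 6:2 4:2 3:2 2:1 1:1  a_12=12
q^13  k|13↦φ(k): 13:12 1:1  a_13=13
n=14: 1·14 2·7 7·2 14·1  φ→[1+1+6+6]=14
d|15:{1,3,5,15}  Σφ=1+2+4+8=15
[q^16] φ(1)=1,φ(2)=1,φ(4)=2,φ(8)=4,φ(16)=8 ⇒ 16
[q^17] φ(1)=1,φ(17)=16 ⇒ 17
n=18: 1·18 2·9 3·6 6·3 9·2 18·1  φ→[1+1+2+2+6+6]=18
q^19  k|19↦φ(k): 1:1 19:18  a_19=19

11, 12, 13, 14, 15, 16, 17, 18, 19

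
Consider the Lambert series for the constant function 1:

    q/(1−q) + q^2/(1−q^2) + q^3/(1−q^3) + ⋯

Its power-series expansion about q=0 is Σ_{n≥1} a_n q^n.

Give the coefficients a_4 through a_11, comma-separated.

[q^4] f(4)=1,f(2)=1,f(1)=1 ⇒ 3
d|5:{5,1}  Σf=1+1=2
n=6: 1·6 2·3 3·2 6·1  f→[1+1+1+1]=4
d|7:{1,7}  Σf=1+1=2
q^8  k|8↦f(k): 8:1 4:1 2:1 1:1  a_8=4
n=9: 9·1 3·3 1·9  f→[1+1+1]=3
d|10:{1,2,5,10}  Σf=1+1+1+1=4
d|11:{11,1}  Σf=1+1=2

3, 2, 4, 2, 4, 3, 4, 2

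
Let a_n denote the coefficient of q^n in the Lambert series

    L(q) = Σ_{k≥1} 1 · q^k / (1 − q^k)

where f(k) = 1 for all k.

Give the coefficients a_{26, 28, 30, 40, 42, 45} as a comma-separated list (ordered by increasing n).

4, 6, 8, 8, 8, 6

n=26: 1·26 2·13 13·2 26·1  f→[1+1+1+1]=4
d|28:{28,14,7,4,2,1}  Σf=1+1+1+1+1+1=6
n=30: 1·30 2·15 3·10 5·6 6·5 10·3 15·2 30·1  f→[1+1+1+1+1+1+1+1]=8
q^40  k|40↦f(k): 40:1 20:1 10:1 8:1 5:1 4:1 2:1 1:1  a_40=8
[q^42] f(1)=1,f(2)=1,f(3)=1,f(6)=1,f(7)=1,f(14)=1,f(21)=1,f(42)=1 ⇒ 8
d|45:{45,15,9,5,3,1}  Σf=1+1+1+1+1+1=6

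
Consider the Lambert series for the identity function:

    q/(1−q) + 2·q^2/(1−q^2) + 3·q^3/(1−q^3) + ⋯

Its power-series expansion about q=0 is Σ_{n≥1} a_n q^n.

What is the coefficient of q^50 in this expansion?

a_50 = 93

d|50:{1,2,5,10,25,50}  Σf=1+2+5+10+25+50=93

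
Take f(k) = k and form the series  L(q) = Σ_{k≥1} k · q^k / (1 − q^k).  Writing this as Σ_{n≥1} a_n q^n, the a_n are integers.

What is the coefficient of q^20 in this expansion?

a_20 = 42

q^20  k|20↦f(k): 20:20 10:10 5:5 4:4 2:2 1:1  a_20=42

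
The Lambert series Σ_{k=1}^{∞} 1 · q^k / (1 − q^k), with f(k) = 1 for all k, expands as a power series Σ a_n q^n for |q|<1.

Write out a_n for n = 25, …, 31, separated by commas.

3, 4, 4, 6, 2, 8, 2

q^25  k|25↦f(k): 25:1 5:1 1:1  a_25=3
[q^26] f(1)=1,f(2)=1,f(13)=1,f(26)=1 ⇒ 4
d|27:{27,9,3,1}  Σf=1+1+1+1=4
n=28: 28·1 14·2 7·4 4·7 2·14 1·28  f→[1+1+1+1+1+1]=6
n=29: 1·29 29·1  f→[1+1]=2
d|30:{1,2,3,5,6,10,15,30}  Σf=1+1+1+1+1+1+1+1=8
n=31: 1·31 31·1  f→[1+1]=2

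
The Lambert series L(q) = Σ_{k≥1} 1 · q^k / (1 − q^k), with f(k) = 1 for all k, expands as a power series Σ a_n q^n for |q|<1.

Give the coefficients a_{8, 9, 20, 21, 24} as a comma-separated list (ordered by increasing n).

n=8: 8·1 4·2 2·4 1·8  f→[1+1+1+1]=4
n=9: 9·1 3·3 1·9  f→[1+1+1]=3
n=20: 20·1 10·2 5·4 4·5 2·10 1·20  f→[1+1+1+1+1+1]=6
[q^21] f(21)=1,f(7)=1,f(3)=1,f(1)=1 ⇒ 4
n=24: 24·1 12·2 8·3 6·4 4·6 3·8 2·12 1·24  f→[1+1+1+1+1+1+1+1]=8

4, 3, 6, 4, 8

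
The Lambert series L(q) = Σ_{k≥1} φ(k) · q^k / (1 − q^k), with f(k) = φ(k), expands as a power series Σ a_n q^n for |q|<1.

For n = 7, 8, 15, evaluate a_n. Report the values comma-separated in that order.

d|7:{7,1}  Σφ=6+1=7
[q^8] φ(8)=4,φ(4)=2,φ(2)=1,φ(1)=1 ⇒ 8
q^15  k|15↦φ(k): 15:8 5:4 3:2 1:1  a_15=15

7, 8, 15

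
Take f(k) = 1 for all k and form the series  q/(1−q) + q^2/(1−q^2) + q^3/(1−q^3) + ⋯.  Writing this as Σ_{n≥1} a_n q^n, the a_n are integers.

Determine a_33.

q^33  k|33↦f(k): 1:1 3:1 11:1 33:1  a_33=4

a_33 = 4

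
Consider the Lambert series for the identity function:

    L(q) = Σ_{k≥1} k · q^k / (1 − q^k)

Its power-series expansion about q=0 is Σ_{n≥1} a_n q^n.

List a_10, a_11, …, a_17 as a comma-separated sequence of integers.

n=10: 1·10 2·5 5·2 10·1  f→[1+2+5+10]=18
[q^11] f(11)=11,f(1)=1 ⇒ 12
n=12: 1·12 2·6 3·4 4·3 6·2 12·1  f→[1+2+3+4+6+12]=28
[q^13] f(1)=1,f(13)=13 ⇒ 14
q^14  k|14↦f(k): 14:14 7:7 2:2 1:1  a_14=24
q^15  k|15↦f(k): 1:1 3:3 5:5 15:15  a_15=24
d|16:{16,8,4,2,1}  Σf=16+8+4+2+1=31
n=17: 1·17 17·1  f→[1+17]=18

18, 12, 28, 14, 24, 24, 31, 18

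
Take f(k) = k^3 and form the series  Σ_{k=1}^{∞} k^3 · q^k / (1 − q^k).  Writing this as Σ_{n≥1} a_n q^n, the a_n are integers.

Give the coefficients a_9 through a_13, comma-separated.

757, 1134, 1332, 2044, 2198

d|9:{9,3,1}  Σf=729+27+1=757
[q^10] f(10)=1000,f(5)=125,f(2)=8,f(1)=1 ⇒ 1134
d|11:{11,1}  Σf=1331+1=1332
[q^12] f(12)=1728,f(6)=216,f(4)=64,f(3)=27,f(2)=8,f(1)=1 ⇒ 2044
d|13:{1,13}  Σf=1+2197=2198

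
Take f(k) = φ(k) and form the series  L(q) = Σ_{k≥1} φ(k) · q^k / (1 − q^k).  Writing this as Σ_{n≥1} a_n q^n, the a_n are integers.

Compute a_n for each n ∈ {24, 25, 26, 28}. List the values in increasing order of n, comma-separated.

[q^24] φ(24)=8,φ(12)=4,φ(8)=4,φ(6)=2,φ(4)=2,φ(3)=2,φ(2)=1,φ(1)=1 ⇒ 24
n=25: 1·25 5·5 25·1  φ→[1+4+20]=25
n=26: 1·26 2·13 13·2 26·1  φ→[1+1+12+12]=26
[q^28] φ(28)=12,φ(14)=6,φ(7)=6,φ(4)=2,φ(2)=1,φ(1)=1 ⇒ 28

24, 25, 26, 28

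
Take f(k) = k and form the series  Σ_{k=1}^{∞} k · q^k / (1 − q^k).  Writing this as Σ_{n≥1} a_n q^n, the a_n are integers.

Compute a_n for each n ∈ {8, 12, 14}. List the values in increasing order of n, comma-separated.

15, 28, 24

n=8: 8·1 4·2 2·4 1·8  f→[8+4+2+1]=15
n=12: 12·1 6·2 4·3 3·4 2·6 1·12  f→[12+6+4+3+2+1]=28
d|14:{1,2,7,14}  Σf=1+2+7+14=24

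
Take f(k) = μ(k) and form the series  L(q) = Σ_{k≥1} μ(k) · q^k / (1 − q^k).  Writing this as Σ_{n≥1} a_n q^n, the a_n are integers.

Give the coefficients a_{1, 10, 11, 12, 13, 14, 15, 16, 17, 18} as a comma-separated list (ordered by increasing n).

q^1  k|1↦μ(k): 1:1  a_1=1
n=10: 10·1 5·2 2·5 1·10  μ→[1+(-1)+(-1)+1]=0
q^11  k|11↦μ(k): 11:-1 1:1  a_11=0
q^12  k|12↦μ(k): 12:0 6:1 4:0 3:-1 2:-1 1:1  a_12=0
d|13:{13,1}  Σμ=(-1)+1=0
[q^14] μ(1)=1,μ(2)=-1,μ(7)=-1,μ(14)=1 ⇒ 0
[q^15] μ(15)=1,μ(5)=-1,μ(3)=-1,μ(1)=1 ⇒ 0
n=16: 1·16 2·8 4·4 8·2 16·1  μ→[1+(-1)+0+0+0]=0
d|17:{17,1}  Σμ=(-1)+1=0
d|18:{18,9,6,3,2,1}  Σμ=0+0+1+(-1)+(-1)+1=0

1, 0, 0, 0, 0, 0, 0, 0, 0, 0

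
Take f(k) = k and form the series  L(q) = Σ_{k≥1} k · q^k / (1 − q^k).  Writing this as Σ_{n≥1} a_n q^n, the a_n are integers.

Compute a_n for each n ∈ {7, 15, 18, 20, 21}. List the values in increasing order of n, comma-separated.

8, 24, 39, 42, 32

q^7  k|7↦f(k): 7:7 1:1  a_7=8
n=15: 15·1 5·3 3·5 1·15  f→[15+5+3+1]=24
d|18:{18,9,6,3,2,1}  Σf=18+9+6+3+2+1=39
d|20:{1,2,4,5,10,20}  Σf=1+2+4+5+10+20=42
[q^21] f(21)=21,f(7)=7,f(3)=3,f(1)=1 ⇒ 32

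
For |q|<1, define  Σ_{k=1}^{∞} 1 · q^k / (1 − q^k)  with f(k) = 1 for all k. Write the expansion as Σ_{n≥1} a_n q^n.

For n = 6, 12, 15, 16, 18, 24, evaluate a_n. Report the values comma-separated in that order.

n=6: 1·6 2·3 3·2 6·1  f→[1+1+1+1]=4
d|12:{1,2,3,4,6,12}  Σf=1+1+1+1+1+1=6
n=15: 15·1 5·3 3·5 1·15  f→[1+1+1+1]=4
q^16  k|16↦f(k): 1:1 2:1 4:1 8:1 16:1  a_16=5
q^18  k|18↦f(k): 1:1 2:1 3:1 6:1 9:1 18:1  a_18=6
[q^24] f(1)=1,f(2)=1,f(3)=1,f(4)=1,f(6)=1,f(8)=1,f(12)=1,f(24)=1 ⇒ 8

4, 6, 4, 5, 6, 8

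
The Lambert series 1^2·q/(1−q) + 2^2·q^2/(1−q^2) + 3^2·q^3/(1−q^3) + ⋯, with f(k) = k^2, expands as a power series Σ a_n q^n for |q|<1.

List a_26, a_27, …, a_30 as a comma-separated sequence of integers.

q^26  k|26↦f(k): 1:1 2:4 13:169 26:676  a_26=850
n=27: 27·1 9·3 3·9 1·27  f→[729+81+9+1]=820
n=28: 28·1 14·2 7·4 4·7 2·14 1·28  f→[784+196+49+16+4+1]=1050
n=29: 1·29 29·1  f→[1+841]=842
[q^30] f(1)=1,f(2)=4,f(3)=9,f(5)=25,f(6)=36,f(10)=100,f(15)=225,f(30)=900 ⇒ 1300

850, 820, 1050, 842, 1300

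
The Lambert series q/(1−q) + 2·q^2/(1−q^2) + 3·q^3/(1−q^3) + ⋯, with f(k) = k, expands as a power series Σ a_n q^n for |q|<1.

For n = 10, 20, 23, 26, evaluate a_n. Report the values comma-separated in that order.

q^10  k|10↦f(k): 1:1 2:2 5:5 10:10  a_10=18
n=20: 1·20 2·10 4·5 5·4 10·2 20·1  f→[1+2+4+5+10+20]=42
q^23  k|23↦f(k): 1:1 23:23  a_23=24
[q^26] f(26)=26,f(13)=13,f(2)=2,f(1)=1 ⇒ 42

18, 42, 24, 42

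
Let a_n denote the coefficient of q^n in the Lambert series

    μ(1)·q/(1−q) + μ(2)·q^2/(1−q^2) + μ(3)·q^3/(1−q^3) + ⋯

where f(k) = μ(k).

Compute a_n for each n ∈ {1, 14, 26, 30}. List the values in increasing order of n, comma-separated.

n=1: 1·1  μ→[1]=1
q^14  k|14↦μ(k): 14:1 7:-1 2:-1 1:1  a_14=0
q^26  k|26↦μ(k): 1:1 2:-1 13:-1 26:1  a_26=0
q^30  k|30↦μ(k): 1:1 2:-1 3:-1 5:-1 6:1 10:1 15:1 30:-1  a_30=0

1, 0, 0, 0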